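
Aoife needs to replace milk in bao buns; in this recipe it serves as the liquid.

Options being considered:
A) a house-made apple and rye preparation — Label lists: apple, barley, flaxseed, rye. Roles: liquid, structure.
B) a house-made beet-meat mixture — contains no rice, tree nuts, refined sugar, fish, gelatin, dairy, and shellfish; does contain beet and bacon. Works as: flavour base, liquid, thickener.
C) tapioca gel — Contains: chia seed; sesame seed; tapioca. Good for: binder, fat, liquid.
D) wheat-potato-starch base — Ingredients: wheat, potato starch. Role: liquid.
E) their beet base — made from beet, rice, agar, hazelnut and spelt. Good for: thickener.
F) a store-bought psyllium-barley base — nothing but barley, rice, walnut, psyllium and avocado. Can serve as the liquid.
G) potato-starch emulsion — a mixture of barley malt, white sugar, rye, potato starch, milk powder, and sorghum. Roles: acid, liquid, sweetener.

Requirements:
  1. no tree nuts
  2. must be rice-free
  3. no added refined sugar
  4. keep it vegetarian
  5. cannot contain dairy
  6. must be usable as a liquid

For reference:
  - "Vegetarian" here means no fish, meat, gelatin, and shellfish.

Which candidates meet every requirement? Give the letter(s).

A, C, D

A: barley and rye etc. — none of it excluded — keep
B: has bacon, so not vegetarian — reject
C: no dairy, no tree nuts — keep
D: only wheat and potato starch; none excluded — keep
E: not usable as a liquid; has rice, so not rice-free (and 1 more) — no
F: has rice, so not rice-free; has walnut, so not tree-nut-free — no
G: has milk powder, so not dairy-free; has white sugar, so not no-added-sugar — no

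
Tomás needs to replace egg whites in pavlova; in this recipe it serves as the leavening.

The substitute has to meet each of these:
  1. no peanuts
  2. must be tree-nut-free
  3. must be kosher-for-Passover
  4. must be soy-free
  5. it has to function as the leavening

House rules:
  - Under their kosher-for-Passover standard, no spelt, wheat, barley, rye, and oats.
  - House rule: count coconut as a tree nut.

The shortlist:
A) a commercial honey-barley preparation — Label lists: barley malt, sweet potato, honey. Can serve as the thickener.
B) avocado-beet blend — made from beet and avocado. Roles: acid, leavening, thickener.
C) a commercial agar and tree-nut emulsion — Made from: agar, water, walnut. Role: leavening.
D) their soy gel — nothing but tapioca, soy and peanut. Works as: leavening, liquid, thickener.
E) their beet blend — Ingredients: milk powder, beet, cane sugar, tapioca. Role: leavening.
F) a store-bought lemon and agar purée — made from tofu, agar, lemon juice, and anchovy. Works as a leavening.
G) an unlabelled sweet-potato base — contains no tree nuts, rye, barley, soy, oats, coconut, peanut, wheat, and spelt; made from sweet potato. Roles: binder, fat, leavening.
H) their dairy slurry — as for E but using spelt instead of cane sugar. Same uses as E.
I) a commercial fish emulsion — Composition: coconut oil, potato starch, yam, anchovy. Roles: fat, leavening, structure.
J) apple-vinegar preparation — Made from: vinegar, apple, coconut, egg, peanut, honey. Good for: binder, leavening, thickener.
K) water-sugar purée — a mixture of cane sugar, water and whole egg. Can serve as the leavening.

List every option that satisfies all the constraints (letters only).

B, E, G, K

A: not usable as a leavening; has barley malt, so not kosher-for-Passover — out
B: works as a leavening, no soy, no peanut — valid
C: has walnut, so not tree-nut-free — reject
D: has peanut, so not peanut-free; has soy, so not soy-free — out
E: every rule checks out — valid
F: has tofu, so not soy-free — reject
G: no peanut, tree-nut-free — keep
H: has spelt, so not kosher-for-Passover — reject
I: has coconut oil, so not tree-nut-free — no
J: has coconut, so not tree-nut-free; has peanut, so not peanut-free — out
K: only whole egg, cane sugar and water; none excluded — keep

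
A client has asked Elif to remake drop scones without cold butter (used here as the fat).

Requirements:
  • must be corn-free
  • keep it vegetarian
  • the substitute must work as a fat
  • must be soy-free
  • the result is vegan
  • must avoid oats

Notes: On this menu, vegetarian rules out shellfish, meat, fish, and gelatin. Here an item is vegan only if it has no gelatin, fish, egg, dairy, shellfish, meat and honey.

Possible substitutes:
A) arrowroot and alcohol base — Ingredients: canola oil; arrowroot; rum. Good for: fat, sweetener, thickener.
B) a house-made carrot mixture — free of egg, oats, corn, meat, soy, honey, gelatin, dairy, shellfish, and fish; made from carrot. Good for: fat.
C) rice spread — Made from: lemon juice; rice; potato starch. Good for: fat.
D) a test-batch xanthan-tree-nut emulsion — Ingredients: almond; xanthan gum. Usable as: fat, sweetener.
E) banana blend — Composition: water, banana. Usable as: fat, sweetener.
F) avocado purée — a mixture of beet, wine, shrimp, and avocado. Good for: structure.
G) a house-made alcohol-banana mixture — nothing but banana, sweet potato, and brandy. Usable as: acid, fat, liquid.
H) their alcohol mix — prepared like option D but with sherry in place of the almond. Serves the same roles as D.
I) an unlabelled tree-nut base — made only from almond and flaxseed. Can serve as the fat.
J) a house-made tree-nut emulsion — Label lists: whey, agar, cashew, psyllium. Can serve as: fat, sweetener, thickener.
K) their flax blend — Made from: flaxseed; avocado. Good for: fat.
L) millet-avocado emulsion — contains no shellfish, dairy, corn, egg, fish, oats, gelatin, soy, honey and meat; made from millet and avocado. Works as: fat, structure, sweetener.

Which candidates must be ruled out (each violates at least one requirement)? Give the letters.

F, J

A: vegetarian, vegan — OK
B: works as a fat, no oats, vegan — keep
C: works as a fat, no soy, vegan — valid
D: only almond and xanthan gum; none excluded — OK
E: works as a fat, no oats, no soy — OK
F: not usable as a fat; has shrimp, so not vegetarian (and 1 more) — out
G: only brandy, sweet potato, and banana; none excluded — OK
H: only sherry and xanthan gum; none excluded — keep
I: only almond and flaxseed; none excluded — keep
J: has whey, so not vegan — reject
K: only flaxseed and avocado; none excluded — OK
L: every rule checks out — OK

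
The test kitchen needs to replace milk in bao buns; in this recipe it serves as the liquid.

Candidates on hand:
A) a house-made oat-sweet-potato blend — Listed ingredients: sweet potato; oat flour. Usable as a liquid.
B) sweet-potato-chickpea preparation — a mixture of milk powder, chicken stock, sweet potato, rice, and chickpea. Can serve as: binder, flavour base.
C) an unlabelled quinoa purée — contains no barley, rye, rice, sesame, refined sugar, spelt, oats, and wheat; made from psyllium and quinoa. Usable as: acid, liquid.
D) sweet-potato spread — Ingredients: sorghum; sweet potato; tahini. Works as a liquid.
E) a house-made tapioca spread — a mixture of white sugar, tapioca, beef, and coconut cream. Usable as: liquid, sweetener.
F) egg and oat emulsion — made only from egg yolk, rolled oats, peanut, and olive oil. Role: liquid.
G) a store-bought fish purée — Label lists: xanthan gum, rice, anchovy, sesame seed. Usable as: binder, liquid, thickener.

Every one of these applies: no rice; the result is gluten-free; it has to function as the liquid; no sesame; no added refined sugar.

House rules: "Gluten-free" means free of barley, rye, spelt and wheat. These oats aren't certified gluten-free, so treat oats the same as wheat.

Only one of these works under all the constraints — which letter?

C

A: has oat flour, so not gluten-free — out
B: not usable as a liquid; has rice, so not rice-free — reject
C: no rice, no refined sugar — keep
D: has tahini, so not sesame-free — out
E: has white sugar, so not no-added-sugar — no
F: has rolled oats, so not gluten-free — out
G: has rice, so not rice-free; has sesame seed, so not sesame-free — reject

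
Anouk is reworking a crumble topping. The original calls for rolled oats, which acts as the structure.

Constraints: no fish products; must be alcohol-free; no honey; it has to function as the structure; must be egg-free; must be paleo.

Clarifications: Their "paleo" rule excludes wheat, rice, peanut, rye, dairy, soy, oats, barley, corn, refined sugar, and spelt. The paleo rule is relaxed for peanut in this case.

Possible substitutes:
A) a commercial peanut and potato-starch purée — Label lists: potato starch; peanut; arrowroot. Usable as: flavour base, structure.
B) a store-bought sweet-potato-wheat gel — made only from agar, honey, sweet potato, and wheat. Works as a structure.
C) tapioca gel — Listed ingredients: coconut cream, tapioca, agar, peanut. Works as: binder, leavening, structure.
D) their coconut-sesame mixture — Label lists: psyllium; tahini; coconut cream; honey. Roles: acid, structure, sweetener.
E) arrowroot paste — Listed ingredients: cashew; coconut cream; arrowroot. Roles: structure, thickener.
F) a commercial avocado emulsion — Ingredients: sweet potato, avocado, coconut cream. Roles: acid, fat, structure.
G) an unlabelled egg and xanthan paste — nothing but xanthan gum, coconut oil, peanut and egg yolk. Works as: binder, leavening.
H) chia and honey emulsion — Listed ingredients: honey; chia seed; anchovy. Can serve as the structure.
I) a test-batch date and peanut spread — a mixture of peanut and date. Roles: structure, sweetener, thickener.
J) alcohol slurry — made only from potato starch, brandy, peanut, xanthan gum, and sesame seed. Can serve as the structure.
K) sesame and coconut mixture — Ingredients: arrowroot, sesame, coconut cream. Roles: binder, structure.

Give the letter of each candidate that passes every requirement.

A, C, E, F, I, K

A: peanut is permitted under the paleo carve-out; nothing else excluded — valid
B: has wheat, so not paleo; has honey, so not honey-free — no
C: peanut is permitted under the paleo carve-out; nothing else excluded — valid
D: has honey, so not honey-free — out
E: works as a structure, no honey, paleo — OK
F: all constraints satisfied — keep
G: not usable as a structure; has egg yolk, so not egg-free — out
H: has honey, so not honey-free; has anchovy, so not fish-free — no
I: peanut is permitted under the paleo carve-out; nothing else excluded — OK
J: has brandy, so not alcohol-free — no
K: only coconut cream, sesame and arrowroot; none excluded — OK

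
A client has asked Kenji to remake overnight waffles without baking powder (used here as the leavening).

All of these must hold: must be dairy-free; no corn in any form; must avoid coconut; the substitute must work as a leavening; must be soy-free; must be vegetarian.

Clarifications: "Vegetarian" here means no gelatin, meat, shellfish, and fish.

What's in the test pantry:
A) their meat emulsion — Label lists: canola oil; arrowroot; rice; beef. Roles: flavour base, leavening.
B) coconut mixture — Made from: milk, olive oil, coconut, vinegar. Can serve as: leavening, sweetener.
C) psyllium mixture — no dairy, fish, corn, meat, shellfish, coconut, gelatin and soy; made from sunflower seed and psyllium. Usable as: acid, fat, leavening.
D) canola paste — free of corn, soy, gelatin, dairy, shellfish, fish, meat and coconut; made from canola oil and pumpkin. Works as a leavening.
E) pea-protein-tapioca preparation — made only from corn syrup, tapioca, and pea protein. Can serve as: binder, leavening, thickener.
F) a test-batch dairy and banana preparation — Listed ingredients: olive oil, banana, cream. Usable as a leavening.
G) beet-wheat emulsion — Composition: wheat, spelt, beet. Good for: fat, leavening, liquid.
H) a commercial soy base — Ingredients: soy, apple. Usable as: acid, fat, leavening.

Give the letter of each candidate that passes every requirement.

C, D, G

A: has beef, so not vegetarian — reject
B: has coconut, so not coconut-free; has milk, so not dairy-free — no
C: no dairy, no corn — OK
D: works as a leavening, no dairy, no coconut — valid
E: has corn syrup, so not corn-free — out
F: has cream, so not dairy-free — out
G: only spelt, wheat, and beet; none excluded — OK
H: has soy, so not soy-free — out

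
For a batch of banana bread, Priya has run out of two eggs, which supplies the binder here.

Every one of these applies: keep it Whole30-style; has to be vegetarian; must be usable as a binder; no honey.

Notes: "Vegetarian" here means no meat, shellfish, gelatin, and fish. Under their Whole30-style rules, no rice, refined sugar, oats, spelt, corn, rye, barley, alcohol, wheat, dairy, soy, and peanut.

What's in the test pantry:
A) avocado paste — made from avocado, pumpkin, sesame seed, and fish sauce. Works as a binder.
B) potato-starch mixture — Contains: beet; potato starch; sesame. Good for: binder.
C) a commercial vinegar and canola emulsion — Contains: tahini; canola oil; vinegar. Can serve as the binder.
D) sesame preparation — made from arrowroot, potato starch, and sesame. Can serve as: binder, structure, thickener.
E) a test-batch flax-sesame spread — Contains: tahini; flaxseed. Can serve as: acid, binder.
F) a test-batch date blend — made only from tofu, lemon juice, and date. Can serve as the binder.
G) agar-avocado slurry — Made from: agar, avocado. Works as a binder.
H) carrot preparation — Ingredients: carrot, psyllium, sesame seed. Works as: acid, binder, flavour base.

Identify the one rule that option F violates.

usable as a binder: satisfied
vegetarian: satisfied
Whole30-style: has tofu — fails
honey-free: satisfied

Whole30-style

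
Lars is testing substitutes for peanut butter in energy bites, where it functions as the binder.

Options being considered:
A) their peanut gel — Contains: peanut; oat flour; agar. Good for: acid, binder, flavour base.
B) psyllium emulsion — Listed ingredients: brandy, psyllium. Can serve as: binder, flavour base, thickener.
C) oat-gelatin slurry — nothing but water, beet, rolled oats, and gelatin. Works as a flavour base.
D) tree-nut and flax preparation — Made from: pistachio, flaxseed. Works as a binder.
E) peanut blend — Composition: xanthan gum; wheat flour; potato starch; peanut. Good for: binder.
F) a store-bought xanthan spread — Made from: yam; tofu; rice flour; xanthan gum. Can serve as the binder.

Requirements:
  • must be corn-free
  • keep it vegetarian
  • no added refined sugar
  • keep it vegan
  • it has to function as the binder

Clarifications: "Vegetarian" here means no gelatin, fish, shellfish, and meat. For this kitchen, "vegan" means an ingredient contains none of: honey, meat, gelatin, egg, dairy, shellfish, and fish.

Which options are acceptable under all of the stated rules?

A, B, D, E, F

A: only oat flour, peanut, and agar; none excluded — OK
B: every rule checks out — OK
C: not usable as a binder; has gelatin, so not vegetarian (and 1 more) — out
D: works as a binder, no corn, no refined sugar — valid
E: peanut and wheat flour etc. — none of it excluded — OK
F: rice flour and tofu etc. — none of it excluded — keep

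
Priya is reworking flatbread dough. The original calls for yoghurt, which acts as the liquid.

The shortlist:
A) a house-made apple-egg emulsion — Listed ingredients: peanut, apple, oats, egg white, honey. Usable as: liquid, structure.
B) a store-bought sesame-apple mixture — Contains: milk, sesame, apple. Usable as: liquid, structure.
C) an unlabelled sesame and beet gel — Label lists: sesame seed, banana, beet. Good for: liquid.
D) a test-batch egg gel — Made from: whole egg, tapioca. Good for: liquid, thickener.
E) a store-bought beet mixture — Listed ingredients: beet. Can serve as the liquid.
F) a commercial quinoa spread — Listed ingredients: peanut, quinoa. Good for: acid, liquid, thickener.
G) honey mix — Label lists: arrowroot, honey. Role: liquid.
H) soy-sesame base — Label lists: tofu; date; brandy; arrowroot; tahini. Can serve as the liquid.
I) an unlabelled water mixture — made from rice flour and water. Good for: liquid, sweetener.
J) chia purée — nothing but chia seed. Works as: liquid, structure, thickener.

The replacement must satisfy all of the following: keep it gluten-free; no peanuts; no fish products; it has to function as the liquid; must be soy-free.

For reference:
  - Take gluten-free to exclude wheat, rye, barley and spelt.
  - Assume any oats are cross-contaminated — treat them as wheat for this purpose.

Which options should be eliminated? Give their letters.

A: has oats, so not gluten-free; has peanut, so not peanut-free — reject
B: nothing on the exclusion list — valid
C: works as a liquid, gluten-free, no peanut — keep
D: only whole egg and tapioca; none excluded — valid
E: only beet; none excluded — OK
F: has peanut, so not peanut-free — no
G: only honey and arrowroot; none excluded — keep
H: has tofu, so not soy-free — reject
I: nothing on the exclusion list — valid
J: works as a liquid, no peanut, no soy — keep

A, F, H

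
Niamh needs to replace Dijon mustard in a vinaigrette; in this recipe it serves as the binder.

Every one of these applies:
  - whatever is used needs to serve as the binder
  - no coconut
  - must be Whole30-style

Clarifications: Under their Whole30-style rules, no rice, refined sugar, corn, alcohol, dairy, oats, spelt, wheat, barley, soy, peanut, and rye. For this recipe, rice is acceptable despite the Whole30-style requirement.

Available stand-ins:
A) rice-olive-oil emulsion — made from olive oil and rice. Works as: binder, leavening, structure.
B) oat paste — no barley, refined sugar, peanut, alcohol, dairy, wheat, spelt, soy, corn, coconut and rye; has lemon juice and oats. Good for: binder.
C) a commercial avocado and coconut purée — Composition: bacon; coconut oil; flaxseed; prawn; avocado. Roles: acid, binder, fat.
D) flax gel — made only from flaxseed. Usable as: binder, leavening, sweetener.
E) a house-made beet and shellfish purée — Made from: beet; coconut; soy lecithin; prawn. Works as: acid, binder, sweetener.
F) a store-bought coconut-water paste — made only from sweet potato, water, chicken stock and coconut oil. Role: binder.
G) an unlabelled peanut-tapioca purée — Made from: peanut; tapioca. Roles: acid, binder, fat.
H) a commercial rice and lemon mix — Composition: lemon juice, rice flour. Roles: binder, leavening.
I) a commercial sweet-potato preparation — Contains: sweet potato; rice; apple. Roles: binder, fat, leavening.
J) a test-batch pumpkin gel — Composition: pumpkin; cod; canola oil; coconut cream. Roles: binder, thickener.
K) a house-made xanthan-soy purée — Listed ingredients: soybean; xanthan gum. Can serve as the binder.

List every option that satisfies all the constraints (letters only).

A: rice is permitted under the Whole30-style carve-out; nothing else excluded — valid
B: has oats, so not Whole30-style — no
C: has coconut oil, so not coconut-free — no
D: only flaxseed; none excluded — valid
E: has soy lecithin, so not Whole30-style; has coconut, so not coconut-free — no
F: has coconut oil, so not coconut-free — out
G: has peanut, so not Whole30-style — reject
H: rice is permitted under the Whole30-style carve-out; nothing else excluded — valid
I: rice is permitted under the Whole30-style carve-out; nothing else excluded — valid
J: has coconut cream, so not coconut-free — out
K: has soybean, so not Whole30-style — no

A, D, H, I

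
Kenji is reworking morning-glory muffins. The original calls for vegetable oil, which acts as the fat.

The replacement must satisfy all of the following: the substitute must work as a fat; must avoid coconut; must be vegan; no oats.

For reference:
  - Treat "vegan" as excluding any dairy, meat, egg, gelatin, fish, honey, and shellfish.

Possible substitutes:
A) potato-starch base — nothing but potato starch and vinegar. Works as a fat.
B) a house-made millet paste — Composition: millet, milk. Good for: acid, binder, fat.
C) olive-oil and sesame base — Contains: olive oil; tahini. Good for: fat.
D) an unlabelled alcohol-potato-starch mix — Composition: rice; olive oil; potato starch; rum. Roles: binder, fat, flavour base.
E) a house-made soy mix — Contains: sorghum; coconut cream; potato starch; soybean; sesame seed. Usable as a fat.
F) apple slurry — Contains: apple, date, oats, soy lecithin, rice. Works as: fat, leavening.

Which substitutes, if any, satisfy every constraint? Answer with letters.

A, C, D

A: every rule checks out — valid
B: has milk, so not vegan — reject
C: works as a fat, no oats, vegan — OK
D: rum and rice etc. — none of it excluded — OK
E: has coconut cream, so not coconut-free — out
F: has oats, so not oat-free — no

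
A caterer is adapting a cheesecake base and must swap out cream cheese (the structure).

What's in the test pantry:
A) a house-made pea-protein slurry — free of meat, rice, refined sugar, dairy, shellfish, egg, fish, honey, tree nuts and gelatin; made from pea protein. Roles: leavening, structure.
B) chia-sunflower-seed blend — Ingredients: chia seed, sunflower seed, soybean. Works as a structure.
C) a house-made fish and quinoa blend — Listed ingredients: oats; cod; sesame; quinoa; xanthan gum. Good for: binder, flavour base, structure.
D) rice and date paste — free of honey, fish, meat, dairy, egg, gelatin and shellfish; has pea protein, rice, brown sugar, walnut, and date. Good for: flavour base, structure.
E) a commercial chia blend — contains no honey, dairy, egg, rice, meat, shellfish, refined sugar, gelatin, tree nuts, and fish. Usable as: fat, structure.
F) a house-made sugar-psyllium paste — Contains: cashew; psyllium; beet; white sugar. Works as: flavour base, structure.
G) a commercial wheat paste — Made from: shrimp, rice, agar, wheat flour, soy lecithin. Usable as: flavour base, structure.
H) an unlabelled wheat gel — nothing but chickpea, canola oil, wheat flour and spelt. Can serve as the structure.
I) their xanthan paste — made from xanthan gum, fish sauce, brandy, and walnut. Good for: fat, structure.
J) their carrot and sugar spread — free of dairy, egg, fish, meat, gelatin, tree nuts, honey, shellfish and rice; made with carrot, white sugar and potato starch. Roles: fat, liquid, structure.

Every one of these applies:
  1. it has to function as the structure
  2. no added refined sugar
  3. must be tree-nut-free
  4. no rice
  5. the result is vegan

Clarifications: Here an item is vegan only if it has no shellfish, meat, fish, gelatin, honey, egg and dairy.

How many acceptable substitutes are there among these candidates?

4

A: works as a structure, no rice, vegan — OK
B: every rule checks out — keep
C: has cod, so not vegan — no
D: has brown sugar, so not no-added-sugar; has walnut, so not tree-nut-free (and 1 more) — out
E: every rule checks out — valid
F: has white sugar, so not no-added-sugar; has cashew, so not tree-nut-free — out
G: has shrimp, so not vegan; has rice, so not rice-free — no
H: spelt and wheat flour etc. — none of it excluded — valid
I: has fish sauce, so not vegan; has walnut, so not tree-nut-free — reject
J: has white sugar, so not no-added-sugar — reject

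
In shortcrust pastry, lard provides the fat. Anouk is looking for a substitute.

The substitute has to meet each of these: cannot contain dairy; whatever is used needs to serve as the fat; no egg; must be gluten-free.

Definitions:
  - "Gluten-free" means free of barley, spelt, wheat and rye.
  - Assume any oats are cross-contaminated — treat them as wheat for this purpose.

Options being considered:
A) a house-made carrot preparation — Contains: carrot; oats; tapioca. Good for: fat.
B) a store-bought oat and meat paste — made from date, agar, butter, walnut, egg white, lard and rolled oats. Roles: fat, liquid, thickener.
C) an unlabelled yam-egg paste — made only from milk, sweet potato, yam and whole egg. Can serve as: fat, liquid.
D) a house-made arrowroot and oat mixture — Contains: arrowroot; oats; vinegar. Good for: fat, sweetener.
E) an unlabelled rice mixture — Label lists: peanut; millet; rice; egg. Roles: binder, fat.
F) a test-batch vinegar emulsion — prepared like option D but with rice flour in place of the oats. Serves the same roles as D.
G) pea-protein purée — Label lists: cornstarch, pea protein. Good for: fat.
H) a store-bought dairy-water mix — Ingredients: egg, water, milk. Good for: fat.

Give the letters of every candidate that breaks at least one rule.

A, B, C, D, E, H

A: has oats, so not gluten-free — out
B: has rolled oats, so not gluten-free; has egg white, so not egg-free (and 1 more) — no
C: has whole egg, so not egg-free; has milk, so not dairy-free — out
D: has oats, so not gluten-free — no
E: has egg, so not egg-free — reject
F: no dairy, no egg — valid
G: nothing on the exclusion list — valid
H: has egg, so not egg-free; has milk, so not dairy-free — out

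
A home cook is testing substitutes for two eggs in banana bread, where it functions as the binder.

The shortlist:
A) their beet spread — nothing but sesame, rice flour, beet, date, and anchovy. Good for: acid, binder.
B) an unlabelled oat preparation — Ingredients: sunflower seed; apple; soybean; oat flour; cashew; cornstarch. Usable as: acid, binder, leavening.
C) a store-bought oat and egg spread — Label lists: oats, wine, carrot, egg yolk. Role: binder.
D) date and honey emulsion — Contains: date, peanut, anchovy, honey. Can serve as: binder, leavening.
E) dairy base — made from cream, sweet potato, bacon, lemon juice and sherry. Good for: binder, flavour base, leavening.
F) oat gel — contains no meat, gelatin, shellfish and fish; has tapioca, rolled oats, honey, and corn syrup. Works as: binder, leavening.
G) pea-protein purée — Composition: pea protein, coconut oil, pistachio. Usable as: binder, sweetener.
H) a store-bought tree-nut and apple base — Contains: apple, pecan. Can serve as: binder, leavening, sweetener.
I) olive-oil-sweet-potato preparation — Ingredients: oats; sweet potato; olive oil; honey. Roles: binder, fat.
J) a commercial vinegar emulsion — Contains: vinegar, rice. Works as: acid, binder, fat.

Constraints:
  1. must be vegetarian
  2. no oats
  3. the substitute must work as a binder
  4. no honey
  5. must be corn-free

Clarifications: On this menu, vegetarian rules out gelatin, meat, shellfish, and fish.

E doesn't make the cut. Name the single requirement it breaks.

vegetarian

usable as a binder: satisfied
vegetarian: has bacon — fails
corn-free: satisfied
oat-free: satisfied
honey-free: satisfied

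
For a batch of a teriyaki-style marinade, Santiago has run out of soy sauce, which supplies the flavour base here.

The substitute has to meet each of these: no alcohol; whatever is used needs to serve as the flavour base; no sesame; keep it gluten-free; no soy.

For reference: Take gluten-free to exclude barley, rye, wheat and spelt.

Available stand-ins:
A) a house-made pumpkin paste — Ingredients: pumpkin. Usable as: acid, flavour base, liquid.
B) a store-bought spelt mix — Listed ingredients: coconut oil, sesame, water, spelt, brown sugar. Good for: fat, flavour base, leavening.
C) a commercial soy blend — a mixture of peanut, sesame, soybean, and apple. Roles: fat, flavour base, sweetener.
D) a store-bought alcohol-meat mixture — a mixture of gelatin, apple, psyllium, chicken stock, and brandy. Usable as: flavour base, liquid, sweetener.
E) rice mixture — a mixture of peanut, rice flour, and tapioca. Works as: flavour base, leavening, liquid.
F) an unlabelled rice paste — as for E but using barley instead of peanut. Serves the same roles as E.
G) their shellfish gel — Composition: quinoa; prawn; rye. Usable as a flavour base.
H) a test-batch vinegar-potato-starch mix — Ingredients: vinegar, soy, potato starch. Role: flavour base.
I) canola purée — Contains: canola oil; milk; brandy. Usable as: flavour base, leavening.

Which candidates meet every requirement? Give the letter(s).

A: all constraints satisfied — keep
B: has spelt, so not gluten-free; has sesame, so not sesame-free — out
C: has soybean, so not soy-free; has sesame, so not sesame-free — reject
D: has brandy, so not alcohol-free — no
E: only peanut, rice flour and tapioca; none excluded — OK
F: has barley, so not gluten-free — no
G: has rye, so not gluten-free — reject
H: has soy, so not soy-free — no
I: has brandy, so not alcohol-free — no

A, E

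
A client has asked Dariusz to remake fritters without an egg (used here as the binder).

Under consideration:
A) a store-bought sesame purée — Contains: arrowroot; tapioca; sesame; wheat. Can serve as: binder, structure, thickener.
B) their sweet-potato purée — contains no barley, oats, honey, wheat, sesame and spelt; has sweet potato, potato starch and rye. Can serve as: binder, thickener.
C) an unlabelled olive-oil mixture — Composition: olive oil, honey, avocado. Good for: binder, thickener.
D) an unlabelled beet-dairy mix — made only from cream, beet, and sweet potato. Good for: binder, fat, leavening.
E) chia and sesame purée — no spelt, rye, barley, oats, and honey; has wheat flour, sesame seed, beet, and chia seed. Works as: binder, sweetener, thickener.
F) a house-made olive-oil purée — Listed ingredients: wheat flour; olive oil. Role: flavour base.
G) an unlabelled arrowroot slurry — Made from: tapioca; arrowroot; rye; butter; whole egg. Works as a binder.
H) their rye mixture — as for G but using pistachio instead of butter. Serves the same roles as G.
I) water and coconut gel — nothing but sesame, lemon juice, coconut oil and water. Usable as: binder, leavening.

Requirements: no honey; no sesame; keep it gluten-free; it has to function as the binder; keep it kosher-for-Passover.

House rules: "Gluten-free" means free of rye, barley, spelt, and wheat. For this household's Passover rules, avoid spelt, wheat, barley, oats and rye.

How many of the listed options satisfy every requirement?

1

A: has wheat, so not gluten-free; has wheat, so not kosher-for-Passover (and 1 more) — no
B: has rye, so not gluten-free; has rye, so not kosher-for-Passover — no
C: has honey, so not honey-free — reject
D: only cream, sweet potato and beet; none excluded — valid
E: has wheat flour, so not gluten-free; has wheat flour, so not kosher-for-Passover (and 1 more) — no
F: not usable as a binder; has wheat flour, so not gluten-free (and 1 more) — reject
G: has rye, so not gluten-free; has rye, so not kosher-for-Passover — out
H: has rye, so not gluten-free; has rye, so not kosher-for-Passover — out
I: has sesame, so not sesame-free — out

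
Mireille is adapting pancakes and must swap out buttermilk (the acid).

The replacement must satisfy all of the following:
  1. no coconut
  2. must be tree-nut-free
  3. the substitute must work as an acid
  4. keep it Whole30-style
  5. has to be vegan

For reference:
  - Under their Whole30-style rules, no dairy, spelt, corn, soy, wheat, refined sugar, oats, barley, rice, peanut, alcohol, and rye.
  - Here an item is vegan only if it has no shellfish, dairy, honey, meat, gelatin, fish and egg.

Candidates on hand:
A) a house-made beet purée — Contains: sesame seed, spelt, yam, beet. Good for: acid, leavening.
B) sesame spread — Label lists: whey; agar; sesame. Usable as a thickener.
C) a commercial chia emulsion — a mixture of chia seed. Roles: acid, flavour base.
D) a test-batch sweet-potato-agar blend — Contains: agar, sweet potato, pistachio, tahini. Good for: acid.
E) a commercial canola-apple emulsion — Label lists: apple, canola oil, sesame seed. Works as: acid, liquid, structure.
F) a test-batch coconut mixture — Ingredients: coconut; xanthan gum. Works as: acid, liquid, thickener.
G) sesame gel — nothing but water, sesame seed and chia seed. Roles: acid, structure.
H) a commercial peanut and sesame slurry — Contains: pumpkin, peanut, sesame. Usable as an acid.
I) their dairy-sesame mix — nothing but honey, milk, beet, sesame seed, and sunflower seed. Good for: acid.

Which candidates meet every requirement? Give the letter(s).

A: has spelt, so not Whole30-style — reject
B: not usable as an acid; has whey, so not Whole30-style (and 1 more) — no
C: only chia seed; none excluded — valid
D: has pistachio, so not tree-nut-free — no
E: no tree nuts, Whole30-style — keep
F: has coconut, so not coconut-free — reject
G: only sesame seed, chia seed and water; none excluded — valid
H: has peanut, so not Whole30-style — reject
I: has milk, so not Whole30-style; has milk, so not vegan — no

C, E, G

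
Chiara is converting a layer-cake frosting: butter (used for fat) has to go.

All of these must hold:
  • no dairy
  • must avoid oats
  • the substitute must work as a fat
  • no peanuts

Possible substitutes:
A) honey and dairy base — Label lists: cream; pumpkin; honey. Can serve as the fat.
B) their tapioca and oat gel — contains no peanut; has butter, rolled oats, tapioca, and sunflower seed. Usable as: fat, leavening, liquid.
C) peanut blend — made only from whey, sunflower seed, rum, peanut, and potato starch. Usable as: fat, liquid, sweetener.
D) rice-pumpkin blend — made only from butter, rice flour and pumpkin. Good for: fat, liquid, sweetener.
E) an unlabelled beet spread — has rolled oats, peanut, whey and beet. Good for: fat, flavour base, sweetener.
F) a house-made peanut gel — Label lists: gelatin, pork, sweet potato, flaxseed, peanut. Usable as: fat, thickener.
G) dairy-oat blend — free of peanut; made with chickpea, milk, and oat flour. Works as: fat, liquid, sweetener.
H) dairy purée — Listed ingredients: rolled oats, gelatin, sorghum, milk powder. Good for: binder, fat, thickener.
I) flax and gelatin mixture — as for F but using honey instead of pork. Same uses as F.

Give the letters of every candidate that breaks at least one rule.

A: has cream, so not dairy-free — reject
B: has butter, so not dairy-free; has rolled oats, so not oat-free — no
C: has whey, so not dairy-free; has peanut, so not peanut-free — reject
D: has butter, so not dairy-free — no
E: has whey, so not dairy-free; has rolled oats, so not oat-free (and 1 more) — reject
F: has peanut, so not peanut-free — no
G: has milk, so not dairy-free; has oat flour, so not oat-free — out
H: has milk powder, so not dairy-free; has rolled oats, so not oat-free — reject
I: has peanut, so not peanut-free — no

A, B, C, D, E, F, G, H, I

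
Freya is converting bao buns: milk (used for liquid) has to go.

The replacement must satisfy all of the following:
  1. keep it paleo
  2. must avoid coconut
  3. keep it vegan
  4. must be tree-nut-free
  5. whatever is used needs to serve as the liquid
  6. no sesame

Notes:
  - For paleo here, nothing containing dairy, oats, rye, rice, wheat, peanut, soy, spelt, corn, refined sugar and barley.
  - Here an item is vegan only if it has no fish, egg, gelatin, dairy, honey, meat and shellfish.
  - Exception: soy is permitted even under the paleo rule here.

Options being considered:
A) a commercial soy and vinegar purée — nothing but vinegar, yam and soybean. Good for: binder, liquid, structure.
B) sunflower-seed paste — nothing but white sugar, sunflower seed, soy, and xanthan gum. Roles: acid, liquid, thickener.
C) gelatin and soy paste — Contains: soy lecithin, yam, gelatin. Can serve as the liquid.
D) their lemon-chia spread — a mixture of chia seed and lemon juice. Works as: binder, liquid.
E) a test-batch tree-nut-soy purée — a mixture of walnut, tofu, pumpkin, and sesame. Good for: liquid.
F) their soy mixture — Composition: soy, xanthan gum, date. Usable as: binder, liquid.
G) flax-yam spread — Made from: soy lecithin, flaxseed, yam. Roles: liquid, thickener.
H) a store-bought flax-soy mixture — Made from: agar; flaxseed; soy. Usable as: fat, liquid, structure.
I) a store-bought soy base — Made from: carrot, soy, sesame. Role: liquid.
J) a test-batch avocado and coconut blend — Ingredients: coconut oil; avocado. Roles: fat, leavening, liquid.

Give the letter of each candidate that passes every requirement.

A: soy is permitted under the paleo carve-out; nothing else excluded — OK
B: has white sugar, so not paleo — no
C: has gelatin, so not vegan — out
D: works as a liquid, no coconut, paleo — keep
E: has walnut, so not tree-nut-free; has sesame, so not sesame-free — no
F: soy is permitted under the paleo carve-out; nothing else excluded — OK
G: soy is permitted under the paleo carve-out; nothing else excluded — OK
H: soy is permitted under the paleo carve-out; nothing else excluded — keep
I: has sesame, so not sesame-free — no
J: has coconut oil, so not coconut-free — reject

A, D, F, G, H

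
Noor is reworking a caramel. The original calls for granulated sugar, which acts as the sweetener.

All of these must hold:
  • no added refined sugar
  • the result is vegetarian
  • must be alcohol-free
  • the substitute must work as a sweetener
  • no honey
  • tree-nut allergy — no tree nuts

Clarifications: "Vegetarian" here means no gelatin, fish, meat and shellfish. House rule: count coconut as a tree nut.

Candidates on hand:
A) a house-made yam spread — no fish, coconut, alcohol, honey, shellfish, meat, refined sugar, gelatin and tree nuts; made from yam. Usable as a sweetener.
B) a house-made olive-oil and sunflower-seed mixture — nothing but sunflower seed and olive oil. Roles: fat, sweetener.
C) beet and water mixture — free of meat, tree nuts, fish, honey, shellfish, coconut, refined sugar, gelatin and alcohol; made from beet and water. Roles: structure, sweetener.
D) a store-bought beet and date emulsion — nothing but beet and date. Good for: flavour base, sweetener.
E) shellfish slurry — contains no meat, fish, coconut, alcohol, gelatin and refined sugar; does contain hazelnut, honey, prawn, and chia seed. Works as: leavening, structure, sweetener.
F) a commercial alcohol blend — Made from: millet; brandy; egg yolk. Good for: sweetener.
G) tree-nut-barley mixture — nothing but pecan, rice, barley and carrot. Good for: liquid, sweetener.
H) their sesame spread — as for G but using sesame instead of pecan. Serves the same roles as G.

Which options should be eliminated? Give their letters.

E, F, G

A: works as a sweetener, no alcohol, no honey — keep
B: all constraints satisfied — OK
C: works as a sweetener, tree-nut-free, no honey — valid
D: all constraints satisfied — valid
E: has prawn, so not vegetarian; has hazelnut, so not tree-nut-free (and 1 more) — out
F: has brandy, so not alcohol-free — reject
G: has pecan, so not tree-nut-free — no
H: barley and rice etc. — none of it excluded — keep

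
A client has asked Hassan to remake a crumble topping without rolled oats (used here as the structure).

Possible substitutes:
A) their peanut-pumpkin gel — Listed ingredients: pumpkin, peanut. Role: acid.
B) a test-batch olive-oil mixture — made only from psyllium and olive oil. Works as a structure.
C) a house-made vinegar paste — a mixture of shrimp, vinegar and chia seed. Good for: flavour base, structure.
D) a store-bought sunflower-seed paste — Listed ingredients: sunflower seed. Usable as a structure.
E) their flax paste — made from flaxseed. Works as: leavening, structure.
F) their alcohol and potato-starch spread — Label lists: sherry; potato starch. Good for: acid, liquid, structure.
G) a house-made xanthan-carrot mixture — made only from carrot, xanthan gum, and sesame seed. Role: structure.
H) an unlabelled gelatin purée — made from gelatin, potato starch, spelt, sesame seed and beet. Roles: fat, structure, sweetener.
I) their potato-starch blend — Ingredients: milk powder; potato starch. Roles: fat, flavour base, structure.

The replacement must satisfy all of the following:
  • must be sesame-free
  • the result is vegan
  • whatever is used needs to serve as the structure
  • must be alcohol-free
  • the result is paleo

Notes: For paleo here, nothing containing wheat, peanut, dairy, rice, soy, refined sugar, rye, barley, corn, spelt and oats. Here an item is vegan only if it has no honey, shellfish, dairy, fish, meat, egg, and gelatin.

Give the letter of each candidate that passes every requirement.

B, D, E

A: not usable as a structure; has peanut, so not paleo — no
B: only psyllium and olive oil; none excluded — OK
C: has shrimp, so not vegan — reject
D: only sunflower seed; none excluded — valid
E: every rule checks out — OK
F: has sherry, so not alcohol-free — out
G: has sesame seed, so not sesame-free — out
H: has spelt, so not paleo; has gelatin, so not vegan (and 1 more) — out
I: has milk powder, so not paleo; has milk powder, so not vegan — out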